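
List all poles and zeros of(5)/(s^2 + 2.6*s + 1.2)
Set denominator = 0: s^2 + 2.6*s + 1.2 = (s + 2)(s + 0.6) = 0 → Poles: -0.6, -2
Numerator is a nonzero constant (5) → Zeros: none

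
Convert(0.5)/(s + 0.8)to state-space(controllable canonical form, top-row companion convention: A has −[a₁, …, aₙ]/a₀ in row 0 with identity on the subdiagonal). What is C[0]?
Reachable canonical form: C = numerator coefficients (right-aligned, zero-padded to length n).
num = 0.5, C = [[0.5]].
C[0] = 0.5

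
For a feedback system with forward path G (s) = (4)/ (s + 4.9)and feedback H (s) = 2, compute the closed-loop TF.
Closed-loop T = G/(1+GH).
Numerator: G_num * H_den = 4.
Denominator: G_den * H_den + G_num * H_num = (s + 4.9) + (8) = s + 12.9.
T(s) = (4)/(s + 12.9)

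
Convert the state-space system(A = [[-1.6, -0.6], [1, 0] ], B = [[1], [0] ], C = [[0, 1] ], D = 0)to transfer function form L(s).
L(s) = C(sI - A)⁻¹B + D.
Characteristic polynomial det(sI - A) = s^2 + 1.6*s + 0.6.
Numerator from C·adj(sI-A)·B + D·det(sI-A) = 1.
L(s) = (1)/(s^2 + 1.6*s + 0.6)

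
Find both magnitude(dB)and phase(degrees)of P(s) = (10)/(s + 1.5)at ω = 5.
Substitute s = j*5: P(j5) = 0.550459 - 1.83486j.
|P| = 20*log₁₀(sqrt(Re²+Im²)) = 5.65 dB.
∠P = atan2(Im, Re) = -73.30°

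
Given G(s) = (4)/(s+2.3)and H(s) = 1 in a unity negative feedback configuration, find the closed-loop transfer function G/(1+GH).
Closed-loop T = G/(1+GH).
Numerator: G_num * H_den = 4.
Denominator: G_den * H_den + G_num * H_num = (s + 2.3) + (4) = s + 6.3.
T(s) = (4)/(s + 6.3)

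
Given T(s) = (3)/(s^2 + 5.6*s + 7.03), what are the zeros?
Numerator is a nonzero constant (3) → Zeros: none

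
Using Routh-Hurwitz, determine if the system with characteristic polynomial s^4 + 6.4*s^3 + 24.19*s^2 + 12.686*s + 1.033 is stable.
Routh array:
s^4: [1, 24.19, 1.033]; s^3: [6.4, 12.686]; s^2: [22.2078, 1.033]; s^1: [12.3883]; s^0: [1.033]
First column: [1, 6.4, 22.2078, 12.3883, 1.033]. Sign changes = 0.
Yes, stable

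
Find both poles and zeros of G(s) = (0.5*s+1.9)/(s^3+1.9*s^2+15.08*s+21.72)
Set denominator = 0: s^3 + 1.9*s^2 + 15.08*s + 21.72 = (s + 1.5)(s^2 + 0.4*s + 14.48) = 0 → Poles: -0.2 + 3.8j, -0.2 - 3.8j, -1.5
Set numerator = 0: 0.5*s + 1.9 = 0 → Zeros: -3.8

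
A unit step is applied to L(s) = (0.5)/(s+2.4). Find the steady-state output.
FVT: lim_{t→∞} y(t) = lim_{s→0} s*Y(s) where Y(s) = L(s)/s.
= lim_{s→0} L(s) = L(0) = num(0)/den(0) = 0.5/2.4 = 0.2083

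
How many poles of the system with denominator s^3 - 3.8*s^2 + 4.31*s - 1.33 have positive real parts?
s^3 - 3.8*s^2 + 4.31*s - 1.33 = (s - 0.5)(s - 1.9)(s - 1.4). Poles: 0.5, 1.4, 1.9. RHP poles (Re>0): 3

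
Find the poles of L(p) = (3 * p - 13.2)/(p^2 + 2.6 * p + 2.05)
Set denominator = 0: p^2 + 2.6*p + 2.05 = 0 → Poles: -1.3 + 0.6j, -1.3 - 0.6j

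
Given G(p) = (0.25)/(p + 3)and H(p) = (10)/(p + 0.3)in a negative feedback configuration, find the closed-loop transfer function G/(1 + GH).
Closed-loop T = G/(1+GH).
Numerator: G_num * H_den = 0.25*p + 0.075.
Denominator: G_den * H_den + G_num * H_num = (p^2 + 3.3*p + 0.9) + (2.5) = p^2 + 3.3*p + 3.4.
T(p) = (0.25*p + 0.075)/(p^2 + 3.3*p + 3.4)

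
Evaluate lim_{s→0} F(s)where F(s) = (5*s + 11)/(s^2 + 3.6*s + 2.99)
DC gain = F(0) = num(0)/den(0) = 11/2.99 = 3.679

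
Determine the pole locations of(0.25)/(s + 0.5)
Set denominator = 0: s + 0.5 = 0 → Poles: -0.5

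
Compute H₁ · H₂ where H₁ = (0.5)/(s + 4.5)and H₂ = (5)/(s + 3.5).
Series: H = H₁ · H₂ = (n₁·n₂)/(d₁·d₂).
Num: n₁·n₂ = 2.5. Den: d₁·d₂ = s^2 + 8*s + 15.75.
H(s) = (2.5)/(s^2 + 8*s + 15.75)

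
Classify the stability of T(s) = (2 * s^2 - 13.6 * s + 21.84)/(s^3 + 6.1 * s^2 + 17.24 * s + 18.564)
Denominator: s^3 + 6.1*s^2 + 17.24*s + 18.564 = (s + 2.1)(s^2 + 4*s + 8.84). Poles: -2 + 2.2j, -2 - 2.2j, -2.1. Stable (all poles in LHP)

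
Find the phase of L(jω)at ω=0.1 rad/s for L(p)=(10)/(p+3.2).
Substitute p = j*0.1: L(j0.1) = 3.12195 - 0.097561j.
∠L(j0.1) = atan2(Im, Re) = atan2(-0.097561, 3.12195) = -1.79°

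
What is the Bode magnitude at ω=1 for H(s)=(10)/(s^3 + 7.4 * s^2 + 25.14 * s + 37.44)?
Substitute s = j*1: H(j1) = 0.20227 - 0.162543j.
|H(j1)| = sqrt(Re² + Im²) = 0.2595.
20*log₁₀(0.2595) = -11.72 dB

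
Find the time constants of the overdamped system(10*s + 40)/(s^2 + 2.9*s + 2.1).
Overdamped: real poles at -1.4, -1.5. τ = -1/pole → τ₁ = 0.7143, τ₂ = 0.6667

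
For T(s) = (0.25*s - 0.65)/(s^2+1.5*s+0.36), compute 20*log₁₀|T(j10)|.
Substitute s = j*10: T(j10) = 0.0100724 - 0.023574j.
|T(j10)| = sqrt(Re² + Im²) = 0.02564.
20*log₁₀(0.02564) = -31.82 dB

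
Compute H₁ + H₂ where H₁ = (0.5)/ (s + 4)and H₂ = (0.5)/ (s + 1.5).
Parallel: H = H₁ + H₂ = (n₁·d₂ + n₂·d₁)/(d₁·d₂).
n₁·d₂ = 0.5*s + 0.75. n₂·d₁ = 0.5*s + 2. Sum = s + 2.75. d₁·d₂ = s^2 + 5.5*s + 6.
H(s) = (s + 2.75)/(s^2 + 5.5*s + 6)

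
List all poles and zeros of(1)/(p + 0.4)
Set denominator = 0: p + 0.4 = 0 → Poles: -0.4
Numerator is a nonzero constant (1) → Zeros: none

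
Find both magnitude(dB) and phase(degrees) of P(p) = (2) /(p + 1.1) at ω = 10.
Substitute p = j*10: P(j10) = 0.021737 - 0.197609j.
|P| = 20*log₁₀(sqrt(Re²+Im²)) = -14.03 dB.
∠P = atan2(Im, Re) = -83.72°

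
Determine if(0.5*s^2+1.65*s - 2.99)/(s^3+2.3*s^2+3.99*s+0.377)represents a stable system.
Denominator: s^3 + 2.3*s^2 + 3.99*s + 0.377 = (s + 0.1)(s^2 + 2.2*s + 3.77). Poles: -0.1, -1.1 + 1.6j, -1.1 - 1.6j. All Re(p)<0: Yes (stable)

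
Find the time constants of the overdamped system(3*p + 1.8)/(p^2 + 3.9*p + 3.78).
Overdamped: real poles at -1.8, -2.1. τ = -1/pole → τ₁ = 0.5556, τ₂ = 0.4762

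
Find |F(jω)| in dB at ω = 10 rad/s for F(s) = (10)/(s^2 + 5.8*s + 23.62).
Substitute s = j*10: F(j10) = -0.0830407 - 0.0630578j.
|F(j10)| = sqrt(Re² + Im²) = 0.1043.
20*log₁₀(0.1043) = -19.64 dB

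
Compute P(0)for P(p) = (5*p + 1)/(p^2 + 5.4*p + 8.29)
DC gain = P(0) = num(0)/den(0) = 1/8.29 = 0.1206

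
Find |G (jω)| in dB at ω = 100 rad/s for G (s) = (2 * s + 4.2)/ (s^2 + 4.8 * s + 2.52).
Substitute s = j*100: G(j100) = 0.000539135 - 0.0199792j.
|G(j100)| = sqrt(Re² + Im²) = 0.01999.
20*log₁₀(0.01999) = -33.99 dB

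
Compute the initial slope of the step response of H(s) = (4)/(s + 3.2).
IVT: y'(0⁺) = lim_{s→∞} s²·Y(s) = lim_{s→∞} s·H(s).
deg(num) = 0, deg(den) = 1, relative degree = 1, so s·H(s) → (leading num)/(leading den) = 4/1 = 4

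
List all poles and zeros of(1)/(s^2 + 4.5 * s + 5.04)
Set denominator = 0: s^2 + 4.5*s + 5.04 = (s + 2.1)(s + 2.4) = 0 → Poles: -2.1, -2.4
Numerator is a nonzero constant (1) → Zeros: none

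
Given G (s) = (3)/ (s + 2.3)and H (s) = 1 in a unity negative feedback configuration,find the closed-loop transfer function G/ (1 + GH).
Closed-loop T = G/(1+GH).
Numerator: G_num * H_den = 3.
Denominator: G_den * H_den + G_num * H_num = (s + 2.3) + (3) = s + 5.3.
T(s) = (3)/(s + 5.3)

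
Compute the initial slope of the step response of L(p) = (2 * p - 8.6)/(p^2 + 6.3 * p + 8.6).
IVT: y'(0⁺) = lim_{p→∞} p²·Y(p) = lim_{p→∞} p·L(p).
deg(num) = 1, deg(den) = 2, relative degree = 1, so p·L(p) → (leading num)/(leading den) = 2/1 = 2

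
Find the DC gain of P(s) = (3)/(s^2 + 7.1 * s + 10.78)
DC gain = P(0) = num(0)/den(0) = 3/10.78 = 0.2783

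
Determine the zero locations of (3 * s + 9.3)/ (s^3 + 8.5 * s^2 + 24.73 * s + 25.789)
Set numerator = 0: 3*s + 9.3 = 0 → Zeros: -3.1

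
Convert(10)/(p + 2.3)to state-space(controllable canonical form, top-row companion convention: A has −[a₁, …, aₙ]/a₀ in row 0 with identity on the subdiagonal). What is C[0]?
Reachable canonical form: C = numerator coefficients (right-aligned, zero-padded to length n).
num = 10, C = [[10]].
C[0] = 10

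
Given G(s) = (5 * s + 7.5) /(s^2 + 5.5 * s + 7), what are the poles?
Set denominator = 0: s^2 + 5.5*s + 7 = (s + 2)(s + 3.5) = 0 → Poles: -2, -3.5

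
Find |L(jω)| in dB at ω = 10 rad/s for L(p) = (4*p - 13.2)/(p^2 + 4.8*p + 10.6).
Substitute p = j*10: L(j10) = 0.301085 - 0.285771j.
|L(j10)| = sqrt(Re² + Im²) = 0.4151.
20*log₁₀(0.4151) = -7.64 dB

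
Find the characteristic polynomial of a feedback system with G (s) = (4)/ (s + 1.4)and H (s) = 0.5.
Characteristic poly = G_den * H_den + G_num * H_num = (s + 1.4) + (2) = s + 3.4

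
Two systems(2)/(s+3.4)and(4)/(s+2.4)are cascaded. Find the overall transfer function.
Series: H = H₁ · H₂ = (n₁·n₂)/(d₁·d₂).
Num: n₁·n₂ = 8. Den: d₁·d₂ = s^2 + 5.8*s + 8.16.
H(s) = (8)/(s^2 + 5.8*s + 8.16)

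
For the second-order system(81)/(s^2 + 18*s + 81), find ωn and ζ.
Standard form: ωn²/(s²+2ζωn·s+ωn²).
const=81=ωn² → ωn=9, s coeff=18=2ζωn → ζ=1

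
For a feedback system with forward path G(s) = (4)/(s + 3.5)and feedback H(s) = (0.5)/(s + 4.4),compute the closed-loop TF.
Closed-loop T = G/(1+GH).
Numerator: G_num * H_den = 4*s + 17.6.
Denominator: G_den * H_den + G_num * H_num = (s^2 + 7.9*s + 15.4) + (2) = s^2 + 7.9*s + 17.4.
T(s) = (4*s + 17.6)/(s^2 + 7.9*s + 17.4)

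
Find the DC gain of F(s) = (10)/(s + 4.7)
DC gain = F(0) = num(0)/den(0) = 10/4.7 = 2.128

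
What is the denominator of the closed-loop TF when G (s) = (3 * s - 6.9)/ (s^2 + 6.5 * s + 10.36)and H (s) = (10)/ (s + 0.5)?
Characteristic poly = G_den * H_den + G_num * H_num = (s^3 + 7*s^2 + 13.61*s + 5.18) + (30*s - 69) = s^3 + 7*s^2 + 43.61*s - 63.82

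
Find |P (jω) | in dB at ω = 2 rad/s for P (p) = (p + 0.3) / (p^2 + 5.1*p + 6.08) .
Substitute p = j*2: P(j2) = 0.194008 + 0.0101507j.
|P(j2)| = sqrt(Re² + Im²) = 0.1943.
20*log₁₀(0.1943) = -14.23 dB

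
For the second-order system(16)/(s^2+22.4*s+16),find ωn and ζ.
Standard form: ωn²/(s²+2ζωn·s+ωn²).
const=16=ωn² → ωn=4, s coeff=22.4=2ζωn → ζ=2.8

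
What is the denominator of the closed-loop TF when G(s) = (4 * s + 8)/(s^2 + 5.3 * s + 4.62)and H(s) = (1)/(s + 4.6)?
Characteristic poly = G_den * H_den + G_num * H_num = (s^3 + 9.9*s^2 + 29*s + 21.252) + (4*s + 8) = s^3 + 9.9*s^2 + 33*s + 29.252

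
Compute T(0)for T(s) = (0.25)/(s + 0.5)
DC gain = T(0) = num(0)/den(0) = 0.25/0.5 = 0.5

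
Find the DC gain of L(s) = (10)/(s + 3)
DC gain = L(0) = num(0)/den(0) = 10/3 = 3.333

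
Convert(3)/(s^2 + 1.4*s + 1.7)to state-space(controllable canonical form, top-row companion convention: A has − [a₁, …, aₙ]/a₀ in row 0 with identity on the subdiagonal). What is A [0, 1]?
Reachable canonical form for den = s^2 + 1.4*s + 1.7: top row of A = -[a₁,a₂,...,aₙ]/a₀, ones on the subdiagonal, zeros elsewhere.
A = [[-1.4, -1.7], [1, 0]].
A[0,1] = -1.7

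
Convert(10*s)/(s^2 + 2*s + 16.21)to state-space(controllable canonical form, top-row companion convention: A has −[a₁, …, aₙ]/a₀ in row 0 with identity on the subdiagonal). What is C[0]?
Reachable canonical form: C = numerator coefficients (right-aligned, zero-padded to length n).
num = 10*s, C = [[10, 0]].
C[0] = 10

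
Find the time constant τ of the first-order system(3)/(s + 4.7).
First-order system: τ = -1/pole. Pole = -4.7. τ = -1/(-4.7) = 0.2128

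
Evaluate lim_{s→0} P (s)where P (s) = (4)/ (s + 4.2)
DC gain = P(0) = num(0)/den(0) = 4/4.2 = 0.9524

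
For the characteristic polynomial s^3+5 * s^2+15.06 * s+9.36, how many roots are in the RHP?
s^3 + 5*s^2 + 15.06*s + 9.36 = (s + 0.8)(s^2 + 4.2*s + 11.7). Poles: -0.8, -2.1 + 2.7j, -2.1 - 2.7j. RHP poles (Re>0): 0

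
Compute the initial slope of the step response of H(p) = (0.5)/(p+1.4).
IVT: y'(0⁺) = lim_{p→∞} p²·Y(p) = lim_{p→∞} p·H(p).
deg(num) = 0, deg(den) = 1, relative degree = 1, so p·H(p) → (leading num)/(leading den) = 0.5/1 = 0.5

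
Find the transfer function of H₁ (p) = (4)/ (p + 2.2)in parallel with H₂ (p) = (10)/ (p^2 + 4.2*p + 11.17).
Parallel: H = H₁ + H₂ = (n₁·d₂ + n₂·d₁)/(d₁·d₂).
n₁·d₂ = 4*p^2 + 16.8*p + 44.68. n₂·d₁ = 10*p + 22. Sum = 4*p^2 + 26.8*p + 66.68. d₁·d₂ = p^3 + 6.4*p^2 + 20.41*p + 24.574.
H(p) = (4*p^2 + 26.8*p + 66.68)/(p^3 + 6.4*p^2 + 20.41*p + 24.574)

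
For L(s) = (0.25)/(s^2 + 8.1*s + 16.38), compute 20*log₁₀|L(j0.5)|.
Substitute s = j*0.5: L(j0.5) = 0.0145799 - 0.00366079j.
|L(j0.5)| = sqrt(Re² + Im²) = 0.01503.
20*log₁₀(0.01503) = -36.46 dB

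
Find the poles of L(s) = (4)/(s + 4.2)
Set denominator = 0: s + 4.2 = 0 → Poles: -4.2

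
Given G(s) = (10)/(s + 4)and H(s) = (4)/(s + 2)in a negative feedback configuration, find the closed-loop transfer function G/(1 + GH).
Closed-loop T = G/(1+GH).
Numerator: G_num * H_den = 10*s + 20.
Denominator: G_den * H_den + G_num * H_num = (s^2 + 6*s + 8) + (40) = s^2 + 6*s + 48.
T(s) = (10*s + 20)/(s^2 + 6*s + 48)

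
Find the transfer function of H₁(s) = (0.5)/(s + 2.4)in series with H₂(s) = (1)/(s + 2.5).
Series: H = H₁ · H₂ = (n₁·n₂)/(d₁·d₂).
Num: n₁·n₂ = 0.5. Den: d₁·d₂ = s^2 + 4.9*s + 6.
H(s) = (0.5)/(s^2 + 4.9*s + 6)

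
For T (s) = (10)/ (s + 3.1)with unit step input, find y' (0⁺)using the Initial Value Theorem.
IVT: y'(0⁺) = lim_{s→∞} s²·Y(s) = lim_{s→∞} s·T(s).
deg(num) = 0, deg(den) = 1, relative degree = 1, so s·T(s) → (leading num)/(leading den) = 10/1 = 10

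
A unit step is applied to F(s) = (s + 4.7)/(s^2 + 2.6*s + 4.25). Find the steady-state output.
FVT: lim_{t→∞} y(t) = lim_{s→0} s*Y(s) where Y(s) = F(s)/s.
= lim_{s→0} F(s) = F(0) = num(0)/den(0) = 4.7/4.25 = 1.106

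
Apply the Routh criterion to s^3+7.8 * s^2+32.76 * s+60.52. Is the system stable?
Routh array:
s^3: [1, 32.76]; s^2: [7.8, 60.52]; s^1: [25.001]; s^0: [60.52]
First column: [1, 7.8, 25.001, 60.52]. Sign changes = 0.
Yes, stable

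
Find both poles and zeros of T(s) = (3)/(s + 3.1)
Set denominator = 0: s + 3.1 = 0 → Poles: -3.1
Numerator is a nonzero constant (3) → Zeros: none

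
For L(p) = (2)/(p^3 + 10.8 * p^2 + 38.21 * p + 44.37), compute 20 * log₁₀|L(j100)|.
Substitute p = j*100: L(j100) = -2.15045e-07 + 1.98437e-06j.
|L(j100)| = sqrt(Re² + Im²) = 1.996e-06.
20*log₁₀(1.996e-06) = -114.00 dB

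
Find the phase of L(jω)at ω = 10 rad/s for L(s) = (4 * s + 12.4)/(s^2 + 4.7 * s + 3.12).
Substitute s = j*10: L(j10) = 0.0585342 - 0.384485j.
∠L(j10) = atan2(Im, Re) = atan2(-0.384485, 0.0585342) = -81.34°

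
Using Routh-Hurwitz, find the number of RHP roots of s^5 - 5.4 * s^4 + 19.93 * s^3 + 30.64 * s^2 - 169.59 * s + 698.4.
Routh array:
s^5: [1, 19.93, -169.59]; s^4: [-5.4, 30.64, 698.4]; s^3: [25.6041, -40.2567]; s^2: [22.1497, 698.4]; s^1: [-847.576]; s^0: [698.4]
First column: [1, -5.4, 25.6041, 22.1497, -847.576, 698.4]. Sign changes = RHP roots = 4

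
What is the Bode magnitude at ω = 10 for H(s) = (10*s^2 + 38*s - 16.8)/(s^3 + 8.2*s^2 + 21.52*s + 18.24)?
Substitute s = j*10: H(j10) = 0.410736 - 0.876005j.
|H(j10)| = sqrt(Re² + Im²) = 0.9675.
20*log₁₀(0.9675) = -0.29 dB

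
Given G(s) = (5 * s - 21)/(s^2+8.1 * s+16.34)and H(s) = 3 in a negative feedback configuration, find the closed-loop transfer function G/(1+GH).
Closed-loop T = G/(1+GH).
Numerator: G_num * H_den = 5*s - 21.
Denominator: G_den * H_den + G_num * H_num = (s^2 + 8.1*s + 16.34) + (15*s - 63) = s^2 + 23.1*s - 46.66.
T(s) = (5*s - 21)/(s^2 + 23.1*s - 46.66)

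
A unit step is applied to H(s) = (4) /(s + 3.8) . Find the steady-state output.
FVT: lim_{t→∞} y(t) = lim_{s→0} s*Y(s) where Y(s) = H(s)/s.
= lim_{s→0} H(s) = H(0) = num(0)/den(0) = 4/3.8 = 1.053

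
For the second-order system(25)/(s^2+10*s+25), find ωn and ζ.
Standard form: ωn²/(s²+2ζωn·s+ωn²).
const=25=ωn² → ωn=5, s coeff=10=2ζωn → ζ=1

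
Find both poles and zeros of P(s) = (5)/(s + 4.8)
Set denominator = 0: s + 4.8 = 0 → Poles: -4.8
Numerator is a nonzero constant (5) → Zeros: none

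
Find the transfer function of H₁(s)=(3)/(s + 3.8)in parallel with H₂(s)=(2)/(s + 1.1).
Parallel: H = H₁ + H₂ = (n₁·d₂ + n₂·d₁)/(d₁·d₂).
n₁·d₂ = 3*s + 3.3. n₂·d₁ = 2*s + 7.6. Sum = 5*s + 10.9. d₁·d₂ = s^2 + 4.9*s + 4.18.
H(s) = (5*s + 10.9)/(s^2 + 4.9*s + 4.18)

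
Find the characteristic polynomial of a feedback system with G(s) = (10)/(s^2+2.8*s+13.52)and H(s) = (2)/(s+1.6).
Characteristic poly = G_den * H_den + G_num * H_num = (s^3 + 4.4*s^2 + 18*s + 21.632) + (20) = s^3 + 4.4*s^2 + 18*s + 41.632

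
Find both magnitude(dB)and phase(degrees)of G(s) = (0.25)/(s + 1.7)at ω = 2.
Substitute s = j*2: G(j2) = 0.0616836 - 0.0725689j.
|G| = 20*log₁₀(sqrt(Re²+Im²)) = -20.42 dB.
∠G = atan2(Im, Re) = -49.64°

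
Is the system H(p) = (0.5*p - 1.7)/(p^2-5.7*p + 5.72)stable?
Denominator: p^2 - 5.7*p + 5.72 = (p - 1.3)(p - 4.4). Poles: 1.3, 4.4. All Re(p)<0: No (unstable)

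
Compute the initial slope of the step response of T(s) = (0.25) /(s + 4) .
IVT: y'(0⁺) = lim_{s→∞} s²·Y(s) = lim_{s→∞} s·T(s).
deg(num) = 0, deg(den) = 1, relative degree = 1, so s·T(s) → (leading num)/(leading den) = 0.25/1 = 0.25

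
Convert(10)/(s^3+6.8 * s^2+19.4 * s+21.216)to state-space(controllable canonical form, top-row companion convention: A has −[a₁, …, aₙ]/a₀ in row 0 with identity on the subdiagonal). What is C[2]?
Reachable canonical form: C = numerator coefficients (right-aligned, zero-padded to length n).
num = 10, C = [[0, 0, 10]].
C[2] = 10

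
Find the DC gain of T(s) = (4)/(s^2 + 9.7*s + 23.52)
DC gain = T(0) = num(0)/den(0) = 4/23.52 = 0.1701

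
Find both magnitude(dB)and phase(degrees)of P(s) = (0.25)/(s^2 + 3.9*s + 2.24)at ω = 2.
Substitute s = j*2: P(j2) = -0.00688171 - 0.0304985j.
|P| = 20*log₁₀(sqrt(Re²+Im²)) = -30.10 dB.
∠P = atan2(Im, Re) = -102.72°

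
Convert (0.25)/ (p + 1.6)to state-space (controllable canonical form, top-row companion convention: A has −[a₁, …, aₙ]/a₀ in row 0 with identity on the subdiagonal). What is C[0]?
Reachable canonical form: C = numerator coefficients (right-aligned, zero-padded to length n).
num = 0.25, C = [[0.25]].
C[0] = 0.25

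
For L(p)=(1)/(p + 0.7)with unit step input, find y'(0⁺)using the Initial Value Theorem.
IVT: y'(0⁺) = lim_{p→∞} p²·Y(p) = lim_{p→∞} p·L(p).
deg(num) = 0, deg(den) = 1, relative degree = 1, so p·L(p) → (leading num)/(leading den) = 1/1 = 1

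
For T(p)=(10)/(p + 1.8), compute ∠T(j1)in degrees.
Substitute p = j*1: T(j1) = 4.24528 - 2.35849j.
∠T(j1) = atan2(Im, Re) = atan2(-2.35849, 4.24528) = -29.05°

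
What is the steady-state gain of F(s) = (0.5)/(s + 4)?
DC gain = F(0) = num(0)/den(0) = 0.5/4 = 0.125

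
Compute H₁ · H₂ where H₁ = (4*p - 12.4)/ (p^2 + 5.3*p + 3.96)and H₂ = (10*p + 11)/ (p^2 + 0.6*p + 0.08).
Series: H = H₁ · H₂ = (n₁·n₂)/(d₁·d₂).
Num: n₁·n₂ = 40*p^2 - 80*p - 136.4. Den: d₁·d₂ = p^4 + 5.9*p^3 + 7.22*p^2 + 2.8*p + 0.3168.
H(p) = (40*p^2 - 80*p - 136.4)/(p^4 + 5.9*p^3 + 7.22*p^2 + 2.8*p + 0.3168)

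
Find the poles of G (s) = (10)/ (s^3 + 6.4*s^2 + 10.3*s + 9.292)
Set denominator = 0: s^3 + 6.4*s^2 + 10.3*s + 9.292 = (s + 4.6)(s^2 + 1.8*s + 2.02) = 0 → Poles: -0.9 + 1.1j, -0.9 - 1.1j, -4.6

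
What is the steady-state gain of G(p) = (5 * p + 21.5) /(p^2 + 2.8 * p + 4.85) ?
DC gain = G(0) = num(0)/den(0) = 21.5/4.85 = 4.433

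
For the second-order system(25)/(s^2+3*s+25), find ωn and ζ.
Standard form: ωn²/(s²+2ζωn·s+ωn²).
const=25=ωn² → ωn=5, s coeff=3=2ζωn → ζ=0.3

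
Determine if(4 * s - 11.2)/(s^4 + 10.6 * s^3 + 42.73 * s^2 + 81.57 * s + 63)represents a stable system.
Denominator: s^4 + 10.6*s^3 + 42.73*s^2 + 81.57*s + 63 = (s + 4.2)(s + 2.4)(s^2 + 4*s + 6.25). Poles: -2 + 1.5j, -2 - 1.5j, -2.4, -4.2. All Re(p)<0: Yes (stable)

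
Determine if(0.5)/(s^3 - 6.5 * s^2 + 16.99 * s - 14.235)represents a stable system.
Denominator: s^3 - 6.5*s^2 + 16.99*s - 14.235 = (s - 1.5)(s^2 - 5*s + 9.49). Poles: 1.5, 2.5 + 1.8j, 2.5 - 1.8j. All Re(p)<0: No (unstable)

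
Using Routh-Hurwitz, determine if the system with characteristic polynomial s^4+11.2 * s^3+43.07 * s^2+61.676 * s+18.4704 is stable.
Routh array:
s^4: [1, 43.07, 18.4704]; s^3: [11.2, 61.676]; s^2: [37.5632, 18.4704]; s^1: [56.1688]; s^0: [18.4704]
First column: [1, 11.2, 37.5632, 56.1688, 18.4704]. Sign changes = 0.
Yes, stable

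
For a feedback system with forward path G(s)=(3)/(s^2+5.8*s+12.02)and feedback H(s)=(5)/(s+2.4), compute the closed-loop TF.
Closed-loop T = G/(1+GH).
Numerator: G_num * H_den = 3*s + 7.2.
Denominator: G_den * H_den + G_num * H_num = (s^3 + 8.2*s^2 + 25.94*s + 28.848) + (15) = s^3 + 8.2*s^2 + 25.94*s + 43.848.
T(s) = (3*s + 7.2)/(s^3 + 8.2*s^2 + 25.94*s + 43.848)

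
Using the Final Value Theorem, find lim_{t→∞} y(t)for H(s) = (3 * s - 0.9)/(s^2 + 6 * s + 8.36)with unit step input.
FVT: lim_{t→∞} y(t) = lim_{s→0} s*Y(s) where Y(s) = H(s)/s.
= lim_{s→0} H(s) = H(0) = num(0)/den(0) = -0.9/8.36 = -0.1077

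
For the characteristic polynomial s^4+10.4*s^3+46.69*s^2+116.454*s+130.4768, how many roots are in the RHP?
s^4 + 10.4*s^3 + 46.69*s^2 + 116.454*s + 130.4768 = (s + 3.2)(s + 3.8)(s^2 + 3.4*s + 10.73). Poles: -1.7 + 2.8j, -1.7 - 2.8j, -3.2, -3.8. RHP poles (Re>0): 0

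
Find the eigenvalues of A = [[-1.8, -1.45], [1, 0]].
Eigenvalues solve det(λI - A) = 0.
Characteristic polynomial: λ^2 + 1.8*λ + 1.45 = 0.
Roots: -0.9 + 0.8j, -0.9 - 0.8j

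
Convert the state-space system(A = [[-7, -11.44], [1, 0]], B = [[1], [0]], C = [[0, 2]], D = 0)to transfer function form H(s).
H(s) = C(sI - A)⁻¹B + D.
Characteristic polynomial det(sI - A) = s^2 + 7*s + 11.44.
Numerator from C·adj(sI-A)·B + D·det(sI-A) = 2.
H(s) = (2)/(s^2 + 7*s + 11.44)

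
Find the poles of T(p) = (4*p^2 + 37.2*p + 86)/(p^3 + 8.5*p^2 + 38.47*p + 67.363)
Set denominator = 0: p^3 + 8.5*p^2 + 38.47*p + 67.363 = (p + 3.1)(p^2 + 5.4*p + 21.73) = 0 → Poles: -2.7 + 3.8j, -2.7 - 3.8j, -3.1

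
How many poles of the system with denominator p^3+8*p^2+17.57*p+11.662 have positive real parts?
p^3 + 8*p^2 + 17.57*p + 11.662 = (p + 4.9)(p + 1.4)(p + 1.7). Poles: -1.4, -1.7, -4.9. RHP poles (Re>0): 0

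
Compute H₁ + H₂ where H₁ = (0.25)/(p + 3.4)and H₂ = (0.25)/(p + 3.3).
Parallel: H = H₁ + H₂ = (n₁·d₂ + n₂·d₁)/(d₁·d₂).
n₁·d₂ = 0.25*p + 0.825. n₂·d₁ = 0.25*p + 0.85. Sum = 0.5*p + 1.675. d₁·d₂ = p^2 + 6.7*p + 11.22.
H(p) = (0.5*p + 1.675)/(p^2 + 6.7*p + 11.22)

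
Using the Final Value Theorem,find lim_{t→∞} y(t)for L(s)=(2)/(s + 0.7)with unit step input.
FVT: lim_{t→∞} y(t) = lim_{s→0} s*Y(s) where Y(s) = L(s)/s.
= lim_{s→0} L(s) = L(0) = num(0)/den(0) = 2/0.7 = 2.857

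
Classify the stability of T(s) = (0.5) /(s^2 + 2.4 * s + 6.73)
Denominator: s^2 + 2.4*s + 6.73. Poles: -1.2 + 2.3j, -1.2 - 2.3j. Stable (all poles in LHP)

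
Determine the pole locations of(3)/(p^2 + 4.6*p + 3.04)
Set denominator = 0: p^2 + 4.6*p + 3.04 = (p + 3.8)(p + 0.8) = 0 → Poles: -0.8, -3.8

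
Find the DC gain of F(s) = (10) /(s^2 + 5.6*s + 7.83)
DC gain = F(0) = num(0)/den(0) = 10/7.83 = 1.277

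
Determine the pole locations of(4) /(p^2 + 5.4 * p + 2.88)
Set denominator = 0: p^2 + 5.4*p + 2.88 = (p + 4.8)(p + 0.6) = 0 → Poles: -0.6, -4.8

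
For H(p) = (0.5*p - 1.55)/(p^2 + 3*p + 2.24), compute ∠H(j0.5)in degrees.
Substitute p = j*0.5: H(j0.5) = -0.436305 + 0.454502j.
∠H(j0.5) = atan2(Im, Re) = atan2(0.454502, -0.436305) = 133.83°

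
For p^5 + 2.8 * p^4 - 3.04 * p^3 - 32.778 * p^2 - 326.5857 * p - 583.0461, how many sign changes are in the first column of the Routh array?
Routh array:
p^5: [1, -3.04, -326.5857]; p^4: [2.8, -32.778, -583.0461]; p^3: [8.66643, -118.35495]; p^2: [5.4608, -583.0461]; p^1: [806.953]; p^0: [-583.0461]
First column: [1, 2.8, 8.66643, 5.4608, 806.953, -583.0461]. Sign changes = 1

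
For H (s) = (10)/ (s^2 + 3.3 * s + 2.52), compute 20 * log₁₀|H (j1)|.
Substitute s = j*1: H(j1) = 1.15148 - 2.49992j.
|H(j1)| = sqrt(Re² + Im²) = 2.752.
20*log₁₀(2.752) = 8.79 dB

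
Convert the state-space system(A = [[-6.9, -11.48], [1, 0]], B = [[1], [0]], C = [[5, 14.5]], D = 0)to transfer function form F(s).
F(s) = C(sI - A)⁻¹B + D.
Characteristic polynomial det(sI - A) = s^2 + 6.9*s + 11.48.
Numerator from C·adj(sI-A)·B + D·det(sI-A) = 5*s + 14.5.
F(s) = (5*s + 14.5)/(s^2 + 6.9*s + 11.48)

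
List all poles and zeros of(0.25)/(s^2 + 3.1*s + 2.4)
Set denominator = 0: s^2 + 3.1*s + 2.4 = (s + 1.5)(s + 1.6) = 0 → Poles: -1.5, -1.6
Numerator is a nonzero constant (0.25) → Zeros: none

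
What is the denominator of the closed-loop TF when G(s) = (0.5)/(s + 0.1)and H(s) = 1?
Characteristic poly = G_den * H_den + G_num * H_num = (s + 0.1) + (0.5) = s + 0.6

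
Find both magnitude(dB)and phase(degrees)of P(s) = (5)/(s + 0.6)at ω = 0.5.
Substitute s = j*0.5: P(j0.5) = 4.91803 - 4.09836j.
|P| = 20*log₁₀(sqrt(Re²+Im²)) = 16.13 dB.
∠P = atan2(Im, Re) = -39.81°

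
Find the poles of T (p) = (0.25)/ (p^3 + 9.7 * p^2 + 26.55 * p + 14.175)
Set denominator = 0: p^3 + 9.7*p^2 + 26.55*p + 14.175 = (p + 4.5)(p + 4.5)(p + 0.7) = 0 → Poles: -0.7, -4.5, -4.5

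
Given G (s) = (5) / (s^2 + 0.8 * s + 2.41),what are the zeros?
Numerator is a nonzero constant (5) → Zeros: none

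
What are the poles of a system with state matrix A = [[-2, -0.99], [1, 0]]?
Eigenvalues solve det(λI - A) = 0.
Characteristic polynomial: λ^2 + 2*λ + 0.99 = 0.
Factor: (λ + 1.1)(λ + 0.9) = 0.
Roots: -0.9, -1.1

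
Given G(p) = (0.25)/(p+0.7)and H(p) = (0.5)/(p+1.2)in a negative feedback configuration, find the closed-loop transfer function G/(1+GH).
Closed-loop T = G/(1+GH).
Numerator: G_num * H_den = 0.25*p + 0.3.
Denominator: G_den * H_den + G_num * H_num = (p^2 + 1.9*p + 0.84) + (0.125) = p^2 + 1.9*p + 0.965.
T(p) = (0.25*p + 0.3)/(p^2 + 1.9*p + 0.965)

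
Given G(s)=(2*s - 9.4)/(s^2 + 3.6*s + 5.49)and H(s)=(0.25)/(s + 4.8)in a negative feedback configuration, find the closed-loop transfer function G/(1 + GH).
Closed-loop T = G/(1+GH).
Numerator: G_num * H_den = 2*s^2 + 0.2*s - 45.12.
Denominator: G_den * H_den + G_num * H_num = (s^3 + 8.4*s^2 + 22.77*s + 26.352) + (0.5*s - 2.35) = s^3 + 8.4*s^2 + 23.27*s + 24.002.
T(s) = (2*s^2 + 0.2*s - 45.12)/(s^3 + 8.4*s^2 + 23.27*s + 24.002)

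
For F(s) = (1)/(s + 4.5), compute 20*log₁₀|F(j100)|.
Substitute s = j*100: F(j100) = 0.000449091 - 0.00997979j.
|F(j100)| = sqrt(Re² + Im²) = 0.00999.
20*log₁₀(0.00999) = -40.01 dB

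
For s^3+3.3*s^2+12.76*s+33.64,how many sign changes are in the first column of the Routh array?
Routh array:
s^3: [1, 12.76]; s^2: [3.3, 33.64]; s^1: [2.56606]; s^0: [33.64]
First column: [1, 3.3, 2.56606, 33.64]. Sign changes = 0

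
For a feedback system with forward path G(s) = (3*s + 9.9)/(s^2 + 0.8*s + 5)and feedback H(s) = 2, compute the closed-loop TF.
Closed-loop T = G/(1+GH).
Numerator: G_num * H_den = 3*s + 9.9.
Denominator: G_den * H_den + G_num * H_num = (s^2 + 0.8*s + 5) + (6*s + 19.8) = s^2 + 6.8*s + 24.8.
T(s) = (3*s + 9.9)/(s^2 + 6.8*s + 24.8)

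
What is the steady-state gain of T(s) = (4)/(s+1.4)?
DC gain = T(0) = num(0)/den(0) = 4/1.4 = 2.857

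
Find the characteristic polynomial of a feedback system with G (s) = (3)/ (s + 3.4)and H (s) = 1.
Characteristic poly = G_den * H_den + G_num * H_num = (s + 3.4) + (3) = s + 6.4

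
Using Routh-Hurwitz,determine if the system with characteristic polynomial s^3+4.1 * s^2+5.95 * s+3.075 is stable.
Routh array:
s^3: [1, 5.95]; s^2: [4.1, 3.075]; s^1: [5.2]; s^0: [3.075]
First column: [1, 4.1, 5.2, 3.075]. Sign changes = 0.
Yes, stable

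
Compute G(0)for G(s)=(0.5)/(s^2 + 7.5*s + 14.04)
DC gain = G(0) = num(0)/den(0) = 0.5/14.04 = 0.03561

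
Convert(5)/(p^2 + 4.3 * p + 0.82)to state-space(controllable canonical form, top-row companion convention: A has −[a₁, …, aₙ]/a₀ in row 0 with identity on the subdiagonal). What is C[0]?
Reachable canonical form: C = numerator coefficients (right-aligned, zero-padded to length n).
num = 5, C = [[0, 5]].
C[0] = 0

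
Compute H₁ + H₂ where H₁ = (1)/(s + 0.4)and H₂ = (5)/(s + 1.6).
Parallel: H = H₁ + H₂ = (n₁·d₂ + n₂·d₁)/(d₁·d₂).
n₁·d₂ = s + 1.6. n₂·d₁ = 5*s + 2. Sum = 6*s + 3.6. d₁·d₂ = s^2 + 2*s + 0.64.
H(s) = (6*s + 3.6)/(s^2 + 2*s + 0.64)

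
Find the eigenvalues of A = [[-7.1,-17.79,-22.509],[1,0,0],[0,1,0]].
Eigenvalues solve det(λI - A) = 0.
Characteristic polynomial: λ^3 + 7.1*λ^2 + 17.79*λ + 22.509 = 0.
Factor: (λ + 4.1)(λ^2 + 3*λ + 5.49) = 0.
Roots: -1.5 + 1.8j, -1.5 - 1.8j, -4.1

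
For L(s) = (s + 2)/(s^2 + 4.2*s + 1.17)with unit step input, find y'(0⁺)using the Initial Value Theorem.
IVT: y'(0⁺) = lim_{s→∞} s²·Y(s) = lim_{s→∞} s·L(s).
deg(num) = 1, deg(den) = 2, relative degree = 1, so s·L(s) → (leading num)/(leading den) = 1/1 = 1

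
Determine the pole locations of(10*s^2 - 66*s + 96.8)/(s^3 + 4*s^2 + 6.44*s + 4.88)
Set denominator = 0: s^3 + 4*s^2 + 6.44*s + 4.88 = (s + 2)(s^2 + 2*s + 2.44) = 0 → Poles: -1 + 1.2j, -1 - 1.2j, -2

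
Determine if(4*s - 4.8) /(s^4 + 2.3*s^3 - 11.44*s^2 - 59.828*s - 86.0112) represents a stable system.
Denominator: s^4 + 2.3*s^3 - 11.44*s^2 - 59.828*s - 86.0112 = (s - 4.4)(s + 2.7)(s^2 + 4*s + 7.24). Poles: -2 + 1.8j, -2 - 1.8j, -2.7, 4.4. All Re(p)<0: No (unstable)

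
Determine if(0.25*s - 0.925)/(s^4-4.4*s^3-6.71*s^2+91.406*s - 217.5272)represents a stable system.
Denominator: s^4 - 4.4*s^3 - 6.71*s^2 + 91.406*s - 217.5272 = (s + 4.4)(s - 3.8)(s^2 - 5*s + 13.01). Poles: -4.4, 2.5 + 2.6j, 2.5 - 2.6j, 3.8. All Re(p)<0: No (unstable)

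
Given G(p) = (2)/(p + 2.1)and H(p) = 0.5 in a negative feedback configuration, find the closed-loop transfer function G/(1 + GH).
Closed-loop T = G/(1+GH).
Numerator: G_num * H_den = 2.
Denominator: G_den * H_den + G_num * H_num = (p + 2.1) + (1) = p + 3.1.
T(p) = (2)/(p + 3.1)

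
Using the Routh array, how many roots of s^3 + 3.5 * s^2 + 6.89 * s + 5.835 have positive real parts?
Routh array:
s^3: [1, 6.89]; s^2: [3.5, 5.835]; s^1: [5.22286]; s^0: [5.835]
First column: [1, 3.5, 5.22286, 5.835]. Sign changes = RHP roots = 0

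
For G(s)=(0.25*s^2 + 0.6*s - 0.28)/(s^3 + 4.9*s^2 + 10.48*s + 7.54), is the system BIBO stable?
Denominator: s^3 + 4.9*s^2 + 10.48*s + 7.54 = (s + 1.3)(s^2 + 3.6*s + 5.8). Poles: -1.3, -1.8 + 1.6j, -1.8 - 1.6j. All Re(p)<0: Yes (stable)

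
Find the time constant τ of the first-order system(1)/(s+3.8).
First-order system: τ = -1/pole. Pole = -3.8. τ = -1/(-3.8) = 0.2632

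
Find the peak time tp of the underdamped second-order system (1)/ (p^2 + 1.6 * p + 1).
Standard form: ωn²/(p²+2ζωn·p+ωn²) → ωn = 1, ζ = 0.8.
ωd = ωn·√(1-ζ²) = 1·√(1-0.8²) = 0.6.
tp = π/ωd = π/0.6 = 5.236 s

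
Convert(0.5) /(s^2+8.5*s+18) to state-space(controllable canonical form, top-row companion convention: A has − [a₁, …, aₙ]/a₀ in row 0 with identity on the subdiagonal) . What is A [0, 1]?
Reachable canonical form for den = s^2 + 8.5*s + 18: top row of A = -[a₁,a₂,...,aₙ]/a₀, ones on the subdiagonal, zeros elsewhere.
A = [[-8.5, -18], [1, 0]].
A[0,1] = -18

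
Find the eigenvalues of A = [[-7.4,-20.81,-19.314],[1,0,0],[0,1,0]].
Eigenvalues solve det(λI - A) = 0.
Characteristic polynomial: λ^3 + 7.4*λ^2 + 20.81*λ + 19.314 = 0.
Factor: (λ + 1.8)(λ^2 + 5.6*λ + 10.73) = 0.
Roots: -1.8, -2.8 + 1.7j, -2.8 - 1.7j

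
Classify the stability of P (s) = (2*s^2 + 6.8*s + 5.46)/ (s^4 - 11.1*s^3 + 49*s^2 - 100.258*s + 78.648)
Denominator: s^4 - 11.1*s^3 + 49*s^2 - 100.258*s + 78.648 = (s - 2.9)(s - 2.4)(s^2 - 5.8*s + 11.3). Poles: 2.4, 2.9, 2.9 + 1.7j, 2.9 - 1.7j. Unstable (4 pole(s) in RHP)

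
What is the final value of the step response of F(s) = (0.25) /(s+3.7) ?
FVT: lim_{t→∞} y(t) = lim_{s→0} s*Y(s) where Y(s) = F(s)/s.
= lim_{s→0} F(s) = F(0) = num(0)/den(0) = 0.25/3.7 = 0.06757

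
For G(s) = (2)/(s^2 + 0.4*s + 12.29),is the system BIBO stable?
Denominator: s^2 + 0.4*s + 12.29. Poles: -0.2 + 3.5j, -0.2 - 3.5j. All Re(p)<0: Yes (stable)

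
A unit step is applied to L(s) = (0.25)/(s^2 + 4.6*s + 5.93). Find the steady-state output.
FVT: lim_{t→∞} y(t) = lim_{s→0} s*Y(s) where Y(s) = L(s)/s.
= lim_{s→0} L(s) = L(0) = num(0)/den(0) = 0.25/5.93 = 0.04216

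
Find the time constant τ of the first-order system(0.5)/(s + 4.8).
First-order system: τ = -1/pole. Pole = -4.8. τ = -1/(-4.8) = 0.2083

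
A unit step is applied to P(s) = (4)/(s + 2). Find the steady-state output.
FVT: lim_{t→∞} y(t) = lim_{s→0} s*Y(s) where Y(s) = P(s)/s.
= lim_{s→0} P(s) = P(0) = num(0)/den(0) = 4/2 = 2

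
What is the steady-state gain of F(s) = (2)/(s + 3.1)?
DC gain = F(0) = num(0)/den(0) = 2/3.1 = 0.6452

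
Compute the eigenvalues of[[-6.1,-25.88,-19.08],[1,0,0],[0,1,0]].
Eigenvalues solve det(λI - A) = 0.
Characteristic polynomial: λ^3 + 6.1*λ^2 + 25.88*λ + 19.08 = 0.
Factor: (λ + 0.9)(λ^2 + 5.2*λ + 21.2) = 0.
Roots: -0.9, -2.6 + 3.8j, -2.6 - 3.8j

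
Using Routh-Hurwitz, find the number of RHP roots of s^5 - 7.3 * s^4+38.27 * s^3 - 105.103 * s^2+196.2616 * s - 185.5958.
Routh array:
s^5: [1, 38.27, 196.2616]; s^4: [-7.3, -105.103, -185.5958]; s^3: [23.8723, 170.838]; s^2: [-52.862, -185.5958]; s^1: [87.023]; s^0: [-185.5958]
First column: [1, -7.3, 23.8723, -52.862, 87.023, -185.5958]. Sign changes = RHP roots = 5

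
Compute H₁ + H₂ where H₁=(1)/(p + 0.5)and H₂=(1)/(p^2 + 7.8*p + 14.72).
Parallel: H = H₁ + H₂ = (n₁·d₂ + n₂·d₁)/(d₁·d₂).
n₁·d₂ = p^2 + 7.8*p + 14.72. n₂·d₁ = p + 0.5. Sum = p^2 + 8.8*p + 15.22. d₁·d₂ = p^3 + 8.3*p^2 + 18.62*p + 7.36.
H(p) = (p^2 + 8.8*p + 15.22)/(p^3 + 8.3*p^2 + 18.62*p + 7.36)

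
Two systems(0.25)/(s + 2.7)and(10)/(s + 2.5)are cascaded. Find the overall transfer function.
Series: H = H₁ · H₂ = (n₁·n₂)/(d₁·d₂).
Num: n₁·n₂ = 2.5. Den: d₁·d₂ = s^2 + 5.2*s + 6.75.
H(s) = (2.5)/(s^2 + 5.2*s + 6.75)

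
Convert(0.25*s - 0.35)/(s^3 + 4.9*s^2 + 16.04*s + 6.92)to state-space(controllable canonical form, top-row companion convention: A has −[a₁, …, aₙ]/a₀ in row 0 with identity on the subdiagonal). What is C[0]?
Reachable canonical form: C = numerator coefficients (right-aligned, zero-padded to length n).
num = 0.25*s - 0.35, C = [[0, 0.25, -0.35]].
C[0] = 0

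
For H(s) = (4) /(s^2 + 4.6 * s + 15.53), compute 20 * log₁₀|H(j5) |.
Substitute s = j*5: H(j5) = -0.061227 - 0.148703j.
|H(j5)| = sqrt(Re² + Im²) = 0.1608.
20*log₁₀(0.1608) = -15.87 dB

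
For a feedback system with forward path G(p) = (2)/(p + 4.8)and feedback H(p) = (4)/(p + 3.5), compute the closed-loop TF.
Closed-loop T = G/(1+GH).
Numerator: G_num * H_den = 2*p + 7.
Denominator: G_den * H_den + G_num * H_num = (p^2 + 8.3*p + 16.8) + (8) = p^2 + 8.3*p + 24.8.
T(p) = (2*p + 7)/(p^2 + 8.3*p + 24.8)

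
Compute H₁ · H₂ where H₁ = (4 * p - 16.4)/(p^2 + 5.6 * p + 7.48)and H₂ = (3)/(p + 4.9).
Series: H = H₁ · H₂ = (n₁·n₂)/(d₁·d₂).
Num: n₁·n₂ = 12*p - 49.2. Den: d₁·d₂ = p^3 + 10.5*p^2 + 34.92*p + 36.652.
H(p) = (12*p - 49.2)/(p^3 + 10.5*p^2 + 34.92*p + 36.652)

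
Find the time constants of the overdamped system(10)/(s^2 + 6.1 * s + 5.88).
Overdamped: real poles at -1.2, -4.9. τ = -1/pole → τ₁ = 0.8333, τ₂ = 0.2041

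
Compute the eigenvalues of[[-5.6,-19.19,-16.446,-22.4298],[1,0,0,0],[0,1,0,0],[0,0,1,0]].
Eigenvalues solve det(λI - A) = 0.
Characteristic polynomial: λ^4 + 5.6*λ^3 + 19.19*λ^2 + 16.446*λ + 22.4298 = 0.
Factor: (λ^2 + 5*λ + 14.66)(λ^2 + 0.6*λ + 1.53) = 0.
Roots: -0.3 + 1.2j, -0.3 - 1.2j, -2.5 + 2.9j, -2.5 - 2.9j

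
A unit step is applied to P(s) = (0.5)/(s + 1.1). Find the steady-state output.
FVT: lim_{t→∞} y(t) = lim_{s→0} s*Y(s) where Y(s) = P(s)/s.
= lim_{s→0} P(s) = P(0) = num(0)/den(0) = 0.5/1.1 = 0.4545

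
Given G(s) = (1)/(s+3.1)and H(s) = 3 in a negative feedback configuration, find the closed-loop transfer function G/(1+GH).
Closed-loop T = G/(1+GH).
Numerator: G_num * H_den = 1.
Denominator: G_den * H_den + G_num * H_num = (s + 3.1) + (3) = s + 6.1.
T(s) = (1)/(s + 6.1)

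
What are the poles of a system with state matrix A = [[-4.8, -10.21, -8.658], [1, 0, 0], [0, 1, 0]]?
Eigenvalues solve det(λI - A) = 0.
Characteristic polynomial: λ^3 + 4.8*λ^2 + 10.21*λ + 8.658 = 0.
Factor: (λ + 1.8)(λ^2 + 3*λ + 4.81) = 0.
Roots: -1.5 + 1.6j, -1.5 - 1.6j, -1.8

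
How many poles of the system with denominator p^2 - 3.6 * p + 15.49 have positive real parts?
Poles: 1.8 + 3.5j, 1.8 - 3.5j. RHP poles (Re>0): 2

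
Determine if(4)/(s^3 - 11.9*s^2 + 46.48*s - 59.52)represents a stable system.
Denominator: s^3 - 11.9*s^2 + 46.48*s - 59.52 = (s - 3.1)(s - 4)(s - 4.8). Poles: 3.1, 4, 4.8. All Re(p)<0: No (unstable)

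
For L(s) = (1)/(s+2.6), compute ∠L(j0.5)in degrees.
Substitute s = j*0.5: L(j0.5) = 0.370899 - 0.0713267j.
∠L(j0.5) = atan2(Im, Re) = atan2(-0.0713267, 0.370899) = -10.89°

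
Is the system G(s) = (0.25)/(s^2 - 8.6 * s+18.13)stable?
Denominator: s^2 - 8.6*s + 18.13 = (s - 4.9)(s - 3.7). Poles: 3.7, 4.9. All Re(p)<0: No (unstable)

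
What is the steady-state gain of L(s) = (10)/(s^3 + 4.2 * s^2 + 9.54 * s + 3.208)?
DC gain = L(0) = num(0)/den(0) = 10/3.208 = 3.117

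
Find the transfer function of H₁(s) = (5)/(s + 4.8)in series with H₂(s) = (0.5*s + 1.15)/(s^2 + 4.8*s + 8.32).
Series: H = H₁ · H₂ = (n₁·n₂)/(d₁·d₂).
Num: n₁·n₂ = 2.5*s + 5.75. Den: d₁·d₂ = s^3 + 9.6*s^2 + 31.36*s + 39.936.
H(s) = (2.5*s + 5.75)/(s^3 + 9.6*s^2 + 31.36*s + 39.936)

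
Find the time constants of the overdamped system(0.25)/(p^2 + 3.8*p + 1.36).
Overdamped: real poles at -3.4, -0.4. τ = -1/pole → τ₁ = 0.2941, τ₂ = 2.5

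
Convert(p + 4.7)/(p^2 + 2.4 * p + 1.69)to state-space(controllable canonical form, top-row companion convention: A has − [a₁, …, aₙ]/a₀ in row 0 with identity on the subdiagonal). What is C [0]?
Reachable canonical form: C = numerator coefficients (right-aligned, zero-padded to length n).
num = p + 4.7, C = [[1, 4.7]].
C[0] = 1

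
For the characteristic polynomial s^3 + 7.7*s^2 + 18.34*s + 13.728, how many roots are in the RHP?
s^3 + 7.7*s^2 + 18.34*s + 13.728 = (s + 1.6)(s + 3.9)(s + 2.2). Poles: -1.6, -2.2, -3.9. RHP poles (Re>0): 0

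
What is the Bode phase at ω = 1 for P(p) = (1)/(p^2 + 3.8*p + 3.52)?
Substitute p = j*1: P(j1) = 0.12121 - 0.182777j.
∠P(j1) = atan2(Im, Re) = atan2(-0.182777, 0.12121) = -56.45°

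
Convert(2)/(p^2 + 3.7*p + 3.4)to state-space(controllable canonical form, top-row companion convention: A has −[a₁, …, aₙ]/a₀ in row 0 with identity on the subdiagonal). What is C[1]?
Reachable canonical form: C = numerator coefficients (right-aligned, zero-padded to length n).
num = 2, C = [[0, 2]].
C[1] = 2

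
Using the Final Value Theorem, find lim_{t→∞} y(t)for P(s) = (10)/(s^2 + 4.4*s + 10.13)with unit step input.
FVT: lim_{t→∞} y(t) = lim_{s→0} s*Y(s) where Y(s) = P(s)/s.
= lim_{s→0} P(s) = P(0) = num(0)/den(0) = 10/10.13 = 0.9872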